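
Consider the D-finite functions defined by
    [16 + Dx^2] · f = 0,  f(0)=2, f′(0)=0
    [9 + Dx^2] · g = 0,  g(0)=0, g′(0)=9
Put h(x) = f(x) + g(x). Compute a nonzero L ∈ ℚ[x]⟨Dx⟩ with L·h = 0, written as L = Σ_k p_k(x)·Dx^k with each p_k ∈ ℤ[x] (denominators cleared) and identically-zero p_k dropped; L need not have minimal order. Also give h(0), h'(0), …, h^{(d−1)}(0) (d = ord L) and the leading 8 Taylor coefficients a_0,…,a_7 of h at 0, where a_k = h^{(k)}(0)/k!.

f: a_k = 2, 0, -16, 0, 64/3, 0, -512/45, 0, …
g: a_k = 0, 9, 0, -27/2, 0, 243/40, 0, -729/560, …
Weyl lclm of L_f,L_g ⇒ L₀ (ord ≤ 4).
L = 144 + 25·Dx^2 + Dx^4  (order 4).
h: a_k = 2, 9, -16, -27/2, 64/3, 243/40, -512/45, -729/560, …
ICs: h(0) = 2, h′(0) = 9, h′′(0) = -32, h′′′(0) = -81.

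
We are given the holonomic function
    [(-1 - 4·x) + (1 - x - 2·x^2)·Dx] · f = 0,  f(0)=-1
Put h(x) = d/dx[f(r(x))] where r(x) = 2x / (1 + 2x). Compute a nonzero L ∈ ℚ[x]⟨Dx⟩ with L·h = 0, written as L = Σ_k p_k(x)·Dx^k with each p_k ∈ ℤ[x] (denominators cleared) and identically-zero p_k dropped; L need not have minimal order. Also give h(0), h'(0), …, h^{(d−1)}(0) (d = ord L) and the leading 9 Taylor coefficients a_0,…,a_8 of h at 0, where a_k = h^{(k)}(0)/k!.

f: a_k = -1, -1, -3, -5, -11, -21, -43, -85, -171, …
L₀ from L_f via x↦r, Dx↦r'^{-1}Dx.
Derive L from L₀ (diff closure).
L = (8 + 48·x + 288·x^2 + 320·x^3) + (-1 - 14·x - 36·x^2 + 56·x^3 + 160·x^4)·Dx  (order 1).
h: a_k = -2, -16, 0, -256, 640, -4608, 17920, -90112, 387072, …
ICs: h(0) = -2.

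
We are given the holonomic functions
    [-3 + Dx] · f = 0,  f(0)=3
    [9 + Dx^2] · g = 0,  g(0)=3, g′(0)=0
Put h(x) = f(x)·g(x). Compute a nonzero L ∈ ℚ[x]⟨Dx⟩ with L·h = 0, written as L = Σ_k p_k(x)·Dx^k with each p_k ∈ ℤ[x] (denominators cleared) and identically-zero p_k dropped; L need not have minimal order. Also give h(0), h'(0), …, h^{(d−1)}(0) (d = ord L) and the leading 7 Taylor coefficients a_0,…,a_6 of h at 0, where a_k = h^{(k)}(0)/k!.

L = 18 - 6·Dx + Dx^2  (order 2).
h: a_k = 9, 27, 0, -81, -243/2, -729/10, 0, …
ICs: h(0) = 9, h′(0) = 27.

f: a_k = 3, 9, 27/2, 27/2, 81/8, 243/40, 243/80, …
g: a_k = 3, 0, -27/2, 0, 81/8, 0, -243/80, …
Sym-product of L_f,L_g gives L₀ (≤ ord 2).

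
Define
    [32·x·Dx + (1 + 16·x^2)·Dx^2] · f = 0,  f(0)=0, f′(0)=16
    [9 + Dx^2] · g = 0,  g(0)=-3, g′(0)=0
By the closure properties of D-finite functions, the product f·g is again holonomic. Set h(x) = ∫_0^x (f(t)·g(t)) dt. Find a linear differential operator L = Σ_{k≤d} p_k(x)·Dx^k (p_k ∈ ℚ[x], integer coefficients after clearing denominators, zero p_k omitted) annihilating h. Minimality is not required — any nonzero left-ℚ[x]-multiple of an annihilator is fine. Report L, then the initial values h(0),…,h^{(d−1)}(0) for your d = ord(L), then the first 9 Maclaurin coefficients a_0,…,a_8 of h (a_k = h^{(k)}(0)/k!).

L = (16425 + 696384·x^2 + 2778624·x^4 + 11943936·x^6 + 47775744·x^8)·Dx + (23616·x + 543744·x^3 + 3981312·x^5 + 21233664·x^7)·Dx^2 + (2050 + 87168·x^2 + 470016·x^4 + 2654208·x^6 + 10616832·x^8)·Dx^3 + (2624·x + 60416·x^3 + 442368·x^5 + 2359296·x^7)·Dx^4 + (25 + 1088·x^2 + 17920·x^4 + 147456·x^6 + 589824·x^8)·Dx^5  (order 5).
h: a_k = 0, 0, -24, 0, 118, 0, -3143/5, 0, 1402053/280, …
ICs: h(0) = 0, h′(0) = 0, h′′(0) = -48, h′′′(0) = 0, h′′′′(0) = 2832.

f: a_k = 0, 16, 0, -256/3, 0, 4096/5, 0, -65536/7, 0, …
g: a_k = -3, 0, 27/2, 0, -81/8, 0, 243/80, 0, -2187/4480, …
Sym-product of L_f,L_g gives L₀ (≤ ord 4).
Integrate: L := L₀·Dx.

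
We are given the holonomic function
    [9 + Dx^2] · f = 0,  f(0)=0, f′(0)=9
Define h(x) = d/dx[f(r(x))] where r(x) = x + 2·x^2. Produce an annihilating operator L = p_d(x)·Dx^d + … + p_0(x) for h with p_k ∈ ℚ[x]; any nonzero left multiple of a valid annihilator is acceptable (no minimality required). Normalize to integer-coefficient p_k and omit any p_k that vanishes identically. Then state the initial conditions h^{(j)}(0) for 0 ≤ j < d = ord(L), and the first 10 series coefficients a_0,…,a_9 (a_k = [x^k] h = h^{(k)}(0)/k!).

f: a_k = 0, 9, 0, -27/2, 0, 243/40, 0, -729/560, 0, 729/4480, …
f∘r: x↦r, Dx↦Dx/r' in L_f ⇒ L₀.
Differentiate: ansatz ord ≤ ord L₀ ⇒ L.
L = (57 + 144·x + 864·x^2 + 2304·x^3 + 2304·x^4) + (-12 - 48·x)·Dx + (1 + 8·x + 16·x^2)·Dx^2  (order 2).
h: a_k = 9, 36, -81/2, -324, -6237/8, -567/2, 135351/80, 18711/5, 15193089/4480, -374463/224, …
ICs: h(0) = 9, h′(0) = 36.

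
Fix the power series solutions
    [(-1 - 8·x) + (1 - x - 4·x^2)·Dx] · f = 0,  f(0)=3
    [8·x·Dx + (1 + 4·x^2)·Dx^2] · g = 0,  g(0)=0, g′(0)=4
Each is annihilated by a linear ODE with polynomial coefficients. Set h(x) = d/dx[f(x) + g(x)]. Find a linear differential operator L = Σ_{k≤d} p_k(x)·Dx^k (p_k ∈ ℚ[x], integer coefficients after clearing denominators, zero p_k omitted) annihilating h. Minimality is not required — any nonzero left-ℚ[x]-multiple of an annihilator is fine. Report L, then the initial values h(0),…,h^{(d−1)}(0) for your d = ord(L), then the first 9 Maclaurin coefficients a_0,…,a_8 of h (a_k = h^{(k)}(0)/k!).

L = (-40 + 160·x + 2272·x^2 + 4608·x^3 + 16896·x^4 + 6144·x^6) + (31 + 264·x + 364·x^2 + 2208·x^3 + 4160·x^4 + 12800·x^5 + 768·x^6 + 6144·x^7)·Dx + (-5 - 11·x - 80·x^2 + 116·x^3 + 80·x^4 + 704·x^5 + 1536·x^6 + 256·x^7 + 1024·x^8)·Dx^2  (order 2).
h: a_k = 7, 30, 65, 348, 1039, 3258, 9005, 27960, 80107, …
ICs: h(0) = 7, h′(0) = 30.

f: a_k = 3, 3, 15, 27, 87, 195, 543, 1323, 3495, …
g: a_k = 0, 4, 0, -16/3, 0, 64/5, 0, -256/7, 0, …
L₀ := lclm(L_f,L_g); ord L₀ ≤ 1+2.
Derive L from L₀ (diff closure).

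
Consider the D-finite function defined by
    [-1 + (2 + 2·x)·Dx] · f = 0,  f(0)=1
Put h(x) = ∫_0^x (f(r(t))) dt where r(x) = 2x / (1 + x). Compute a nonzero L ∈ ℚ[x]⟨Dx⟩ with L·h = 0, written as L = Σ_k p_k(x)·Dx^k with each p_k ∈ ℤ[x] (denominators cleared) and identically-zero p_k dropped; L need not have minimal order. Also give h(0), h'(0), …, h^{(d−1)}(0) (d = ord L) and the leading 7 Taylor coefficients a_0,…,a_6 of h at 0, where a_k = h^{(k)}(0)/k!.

L = -Dx + (1 + 4·x + 3·x^2)·Dx^2  (order 2).
h: a_k = 0, 1, 1/2, -1/2, 5/8, -37/40, 25/16, …
ICs: h(0) = 0, h′(0) = 1.

f: a_k = 1, 1/2, -1/8, 1/16, -5/128, 7/256, -21/1024, …
L₀ from L_f via x↦r, Dx↦r'^{-1}Dx.
h=∫₀ˣh₀: take L = L₀·Dx.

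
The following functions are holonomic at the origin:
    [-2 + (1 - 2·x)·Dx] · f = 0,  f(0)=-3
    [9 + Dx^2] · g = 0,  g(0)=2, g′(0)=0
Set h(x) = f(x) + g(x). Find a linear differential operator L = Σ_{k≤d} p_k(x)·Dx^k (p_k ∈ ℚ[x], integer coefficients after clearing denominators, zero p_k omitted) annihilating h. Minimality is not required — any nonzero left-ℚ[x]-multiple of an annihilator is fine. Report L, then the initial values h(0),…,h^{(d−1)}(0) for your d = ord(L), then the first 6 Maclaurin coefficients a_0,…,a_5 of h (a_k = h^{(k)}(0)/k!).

L = (594 - 648·x + 648·x^2) + (-153 + 630·x - 972·x^2 + 648·x^3)·Dx + (66 - 72·x + 72·x^2)·Dx^2 + (-17 + 70·x - 108·x^2 + 72·x^3)·Dx^3  (order 3).
h: a_k = -1, -6, -21, -24, -165/4, -96, …
ICs: h(0) = -1, h′(0) = -6, h′′(0) = -42.

f: a_k = -3, -6, -12, -24, -48, -96, …
g: a_k = 2, 0, -9, 0, 27/4, 0, …
L₀ := lclm(L_f,L_g); ord L₀ ≤ 1+2.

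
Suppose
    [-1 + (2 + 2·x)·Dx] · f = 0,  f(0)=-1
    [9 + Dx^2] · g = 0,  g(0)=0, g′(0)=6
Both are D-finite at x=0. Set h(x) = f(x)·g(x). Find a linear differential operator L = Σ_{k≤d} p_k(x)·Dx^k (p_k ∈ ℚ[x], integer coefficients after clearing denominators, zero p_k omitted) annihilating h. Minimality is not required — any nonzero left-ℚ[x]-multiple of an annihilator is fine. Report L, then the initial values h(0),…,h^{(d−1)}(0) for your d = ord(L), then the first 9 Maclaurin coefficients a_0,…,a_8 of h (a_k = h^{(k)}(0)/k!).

f: a_k = -1, -1/2, 1/8, -1/16, 5/128, -7/256, 21/1024, -33/2048, 429/32768, …
g: a_k = 0, 6, 0, -9, 0, 81/20, 0, -243/280, 0, …
h₀=f·g: eliminate ⇒ L₀, order ≤ 1·2.
L = (39 + 72·x + 36·x^2) + (-4 - 4·x)·Dx + (4 + 8·x + 4·x^2)·Dx^2  (order 2).
h: a_k = 0, -6, -3, 39/4, 33/8, -1581/320, -1041/640, 20529/17920, 2367/7168, …
ICs: h(0) = 0, h′(0) = -6.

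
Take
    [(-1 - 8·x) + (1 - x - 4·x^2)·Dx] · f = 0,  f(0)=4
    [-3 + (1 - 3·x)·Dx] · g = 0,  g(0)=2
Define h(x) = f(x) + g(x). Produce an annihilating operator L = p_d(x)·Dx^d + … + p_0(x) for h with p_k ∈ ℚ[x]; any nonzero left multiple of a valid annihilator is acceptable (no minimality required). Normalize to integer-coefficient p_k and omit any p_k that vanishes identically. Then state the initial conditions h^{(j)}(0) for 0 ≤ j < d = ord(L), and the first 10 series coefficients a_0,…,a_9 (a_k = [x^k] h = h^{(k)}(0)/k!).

f: a_k = 4, 4, 20, 36, 116, 260, 724, 1764, 4660, 11716, …
g: a_k = 2, 6, 18, 54, 162, 486, 1458, 4374, 13122, 39366, …
L₀ := lclm(L_f,L_g); ord L₀ ≤ 1+1.
L = (6 - 72·x + 144·x^2 - 144·x^3) + (4 - 84·x^2 + 252·x^3 - 288·x^4)·Dx + (-1 + 8·x - 21·x^2 + 8·x^3 + 54·x^4 - 72·x^5)·Dx^2  (order 2).
h: a_k = 6, 10, 38, 90, 278, 746, 2182, 6138, 17782, 51082, …
ICs: h(0) = 6, h′(0) = 10.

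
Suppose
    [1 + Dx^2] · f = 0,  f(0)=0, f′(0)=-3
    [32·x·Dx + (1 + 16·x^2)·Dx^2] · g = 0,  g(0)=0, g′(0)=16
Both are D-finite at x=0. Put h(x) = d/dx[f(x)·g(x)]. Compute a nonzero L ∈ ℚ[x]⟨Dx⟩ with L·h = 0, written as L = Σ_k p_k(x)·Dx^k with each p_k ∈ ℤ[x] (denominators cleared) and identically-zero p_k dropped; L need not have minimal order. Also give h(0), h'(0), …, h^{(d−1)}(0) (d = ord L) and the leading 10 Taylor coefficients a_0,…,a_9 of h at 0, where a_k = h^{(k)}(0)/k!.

L = (209105 + 6893664·x^2 + 261353216·x^4 + 52248576·x^6 - 2162688·x^8 - 60817408·x^10 + 16777216·x^12) + (108608·x + 9933824·x^3 + 133857280·x^5 + 44564480·x^7 + 20971520·x^9 + 67108864·x^11)·Dx + (210210 + 6980800·x^2 + 263314944·x^4 + 66224128·x^6 + 4063232·x^8 - 54525952·x^10 + 33554432·x^12)·Dx^2 + (108608·x + 9933824·x^3 + 133857280·x^5 + 44564480·x^7 + 20971520·x^9 + 67108864·x^11)·Dx^3 + (1105 + 87136·x^2 + 1961728·x^4 + 13975552·x^6 + 6225920·x^8 + 6291456·x^10 + 16777216·x^12)·Dx^4  (order 4).
h: a_k = 0, -96, 0, 1056, 0, -15004, 0, 1139944/5, 0, -13389780869/3780, …
ICs: h(0) = 0, h′(0) = -96, h′′(0) = 0, h′′′(0) = 6336.

f: a_k = 0, -3, 0, 1/2, 0, -1/40, 0, 1/1680, 0, -1/120960, …
g: a_k = 0, 16, 0, -256/3, 0, 4096/5, 0, -65536/7, 0, 1048576/9, …
L₀ := L_f ⊗_s L_g (sym. prod.), ord ≤ 4.
h₀' ⇒ L via d/dx closure of L₀.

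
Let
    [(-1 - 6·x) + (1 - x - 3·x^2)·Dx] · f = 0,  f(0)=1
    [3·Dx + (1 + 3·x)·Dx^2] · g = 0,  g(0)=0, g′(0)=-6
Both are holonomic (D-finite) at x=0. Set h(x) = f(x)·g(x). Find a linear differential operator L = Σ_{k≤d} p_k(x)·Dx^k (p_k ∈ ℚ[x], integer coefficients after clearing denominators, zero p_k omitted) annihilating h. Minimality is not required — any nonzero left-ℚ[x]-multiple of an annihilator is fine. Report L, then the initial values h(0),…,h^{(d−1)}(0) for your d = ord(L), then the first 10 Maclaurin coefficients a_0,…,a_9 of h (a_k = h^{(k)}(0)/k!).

L = (9 + 36·x) + (-1 + 21·x + 45·x^2)·Dx + (-1 - 2·x + 6·x^2 + 9·x^3)·Dx^2  (order 2).
h: a_k = 0, -6, 3, -33, 33/2, -1797/10, 564/5, -73581/70, 129849/140, -923997/140, …
ICs: h(0) = 0, h′(0) = -6.

f: a_k = 1, 1, 4, 7, 19, 40, 97, 217, 508, 1159, …
g: a_k = 0, -6, 9, -18, 81/2, -486/5, 243, -4374/7, 6561/4, -4374, …
f·g: L₀ = L_f ⊗_s L_g, ord ≤ 1·2.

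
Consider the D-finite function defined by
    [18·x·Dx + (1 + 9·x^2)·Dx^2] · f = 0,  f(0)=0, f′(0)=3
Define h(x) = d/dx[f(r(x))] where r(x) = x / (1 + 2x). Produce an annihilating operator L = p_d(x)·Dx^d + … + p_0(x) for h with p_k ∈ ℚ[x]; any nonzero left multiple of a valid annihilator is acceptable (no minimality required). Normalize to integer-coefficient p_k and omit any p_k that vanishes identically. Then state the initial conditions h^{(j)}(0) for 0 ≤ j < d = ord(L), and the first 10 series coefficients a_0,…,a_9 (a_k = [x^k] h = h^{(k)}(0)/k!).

L = (4 + 26·x) + (1 + 4·x + 13·x^2)·Dx  (order 1).
h: a_k = 3, -12, 9, 120, -597, 828, 4449, -28560, 56403, 145668, …
ICs: h(0) = 3.

f: a_k = 0, 3, 0, -9, 0, 243/5, 0, -2187/7, 0, 2187, …
L₀ from L_f via x↦r, Dx↦r'^{-1}Dx.
h=h₀': d/dx-closure on L₀ ⇒ L.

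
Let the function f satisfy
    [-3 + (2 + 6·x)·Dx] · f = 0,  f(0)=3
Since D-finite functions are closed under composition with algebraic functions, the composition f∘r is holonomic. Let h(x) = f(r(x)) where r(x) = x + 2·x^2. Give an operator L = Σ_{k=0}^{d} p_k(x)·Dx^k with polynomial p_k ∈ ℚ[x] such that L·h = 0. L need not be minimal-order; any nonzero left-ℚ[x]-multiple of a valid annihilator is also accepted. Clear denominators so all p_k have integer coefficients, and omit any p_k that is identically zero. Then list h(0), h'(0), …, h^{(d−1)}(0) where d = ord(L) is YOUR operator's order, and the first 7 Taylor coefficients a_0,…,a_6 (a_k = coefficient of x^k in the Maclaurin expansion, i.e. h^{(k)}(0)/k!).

L = (-3 - 12·x) + (2 + 6·x + 12·x^2)·Dx  (order 1).
h: a_k = 3, 9/2, 45/8, -135/16, 945/128, 1215/256, -33615/1024, …
ICs: h(0) = 3.

f: a_k = 3, 9/2, -27/8, 81/16, -1215/128, 5103/256, -45927/1024, …
f∘r: x↦r, Dx↦Dx/r' in L_f ⇒ L₀.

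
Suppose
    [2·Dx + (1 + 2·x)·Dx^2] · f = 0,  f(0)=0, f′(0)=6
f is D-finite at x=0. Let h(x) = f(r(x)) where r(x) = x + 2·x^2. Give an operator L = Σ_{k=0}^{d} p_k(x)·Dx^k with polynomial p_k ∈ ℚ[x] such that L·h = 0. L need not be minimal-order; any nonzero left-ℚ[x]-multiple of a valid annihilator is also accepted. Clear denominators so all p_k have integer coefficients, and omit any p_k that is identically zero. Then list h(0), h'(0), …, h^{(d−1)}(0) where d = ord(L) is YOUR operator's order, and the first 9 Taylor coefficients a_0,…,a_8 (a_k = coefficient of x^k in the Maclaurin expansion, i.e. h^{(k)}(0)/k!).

L = (-2 + 8·x + 16·x^2)·Dx + (1 + 6·x + 12·x^2 + 16·x^3)·Dx^2  (order 2).
h: a_k = 0, 6, 6, -16, 12, 96/5, -64, 384/7, 96, …
ICs: h(0) = 0, h′(0) = 6.

f: a_k = 0, 6, -6, 8, -12, 96/5, -32, 384/7, -96, …
L₀ from L_f via x↦r, Dx↦r'^{-1}Dx.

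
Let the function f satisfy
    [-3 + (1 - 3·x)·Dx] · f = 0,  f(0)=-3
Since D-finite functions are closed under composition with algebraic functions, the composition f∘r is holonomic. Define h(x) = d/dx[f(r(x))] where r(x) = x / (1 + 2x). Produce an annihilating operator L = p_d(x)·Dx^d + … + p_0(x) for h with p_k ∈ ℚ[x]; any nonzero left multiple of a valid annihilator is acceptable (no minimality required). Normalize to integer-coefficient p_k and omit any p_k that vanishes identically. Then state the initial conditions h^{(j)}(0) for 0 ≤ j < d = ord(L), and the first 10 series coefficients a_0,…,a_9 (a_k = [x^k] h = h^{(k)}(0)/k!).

L = 4 + (-2 + 2·x)·Dx  (order 1).
h: a_k = -9, -18, -27, -36, -45, -54, -63, -72, -81, -90, …
ICs: h(0) = -9.

f: a_k = -3, -9, -27, -81, -243, -729, -2187, -6561, -19683, -59049, …
Change of var in L_f (x↦r) gives L₀.
h=h₀': d/dx-closure on L₀ ⇒ L.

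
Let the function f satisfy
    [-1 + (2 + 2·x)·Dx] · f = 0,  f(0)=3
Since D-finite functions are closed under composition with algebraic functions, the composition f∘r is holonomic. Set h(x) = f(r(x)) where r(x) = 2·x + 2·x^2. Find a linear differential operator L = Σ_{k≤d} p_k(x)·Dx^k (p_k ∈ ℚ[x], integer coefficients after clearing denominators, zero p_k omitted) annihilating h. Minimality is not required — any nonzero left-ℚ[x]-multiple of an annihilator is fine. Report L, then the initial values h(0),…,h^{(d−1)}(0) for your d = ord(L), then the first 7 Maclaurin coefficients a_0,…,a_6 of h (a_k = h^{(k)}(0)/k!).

L = (-1 - 2·x) + (1 + 2·x + 2·x^2)·Dx  (order 1).
h: a_k = 3, 3, 3/2, -3/2, 9/8, -3/8, -9/16, …
ICs: h(0) = 3.

f: a_k = 3, 3/2, -3/8, 3/16, -15/128, 21/256, -63/1024, …
h₀=f(r): pull back L_f along r ⇒ L₀.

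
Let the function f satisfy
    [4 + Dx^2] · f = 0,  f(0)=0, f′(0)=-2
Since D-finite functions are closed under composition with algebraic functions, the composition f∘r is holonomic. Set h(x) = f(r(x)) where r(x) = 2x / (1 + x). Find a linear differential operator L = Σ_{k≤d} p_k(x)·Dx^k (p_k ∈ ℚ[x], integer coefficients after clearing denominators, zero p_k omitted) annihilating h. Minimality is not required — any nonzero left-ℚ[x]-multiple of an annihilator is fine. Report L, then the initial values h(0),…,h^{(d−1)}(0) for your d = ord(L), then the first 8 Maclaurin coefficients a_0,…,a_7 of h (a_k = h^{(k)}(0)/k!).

L = 16 + (2 + 6·x + 6·x^2 + 2·x^3)·Dx + (1 + 4·x + 6·x^2 + 4·x^3 + x^4)·Dx^2  (order 2).
h: a_k = 0, -4, 4, 20/3, -28, 772/15, -60, 9844/315, …
ICs: h(0) = 0, h′(0) = -4.

f: a_k = 0, -2, 0, 4/3, 0, -4/15, 0, 8/315, …
L₀ from L_f via x↦r, Dx↦r'^{-1}Dx.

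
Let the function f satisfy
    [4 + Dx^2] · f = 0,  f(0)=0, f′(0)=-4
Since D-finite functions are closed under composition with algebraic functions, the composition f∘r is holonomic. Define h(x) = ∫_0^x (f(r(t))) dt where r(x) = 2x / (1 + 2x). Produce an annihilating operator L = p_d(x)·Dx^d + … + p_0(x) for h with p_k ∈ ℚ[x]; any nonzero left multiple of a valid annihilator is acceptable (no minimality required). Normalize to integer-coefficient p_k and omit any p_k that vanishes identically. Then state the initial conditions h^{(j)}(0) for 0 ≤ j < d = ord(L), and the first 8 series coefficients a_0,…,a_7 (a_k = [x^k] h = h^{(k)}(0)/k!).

L = 16·Dx + (4 + 24·x + 48·x^2 + 32·x^3)·Dx^2 + (1 + 8·x + 24·x^2 + 32·x^3 + 16·x^4)·Dx^3  (order 3).
h: a_k = 0, 0, -4, 16/3, -8/3, -64/5, 2752/45, -1280/7, …
ICs: h(0) = 0, h′(0) = 0, h′′(0) = -8.

f: a_k = 0, -4, 0, 8/3, 0, -8/15, 0, 16/315, …
Substitute x→r, Dx→(1/r')Dx; clear ⇒ L₀.
Integrate: L := L₀·Dx.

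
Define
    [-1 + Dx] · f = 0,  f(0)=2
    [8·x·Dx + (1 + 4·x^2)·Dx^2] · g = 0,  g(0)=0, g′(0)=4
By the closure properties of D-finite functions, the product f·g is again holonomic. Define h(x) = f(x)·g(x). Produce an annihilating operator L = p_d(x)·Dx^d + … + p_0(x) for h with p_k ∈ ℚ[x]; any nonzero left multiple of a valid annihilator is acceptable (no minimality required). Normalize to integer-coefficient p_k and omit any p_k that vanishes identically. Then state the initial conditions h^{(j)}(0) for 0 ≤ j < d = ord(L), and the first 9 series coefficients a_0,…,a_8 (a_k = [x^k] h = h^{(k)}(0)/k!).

f: a_k = 2, 2, 1, 1/3, 1/12, 1/60, 1/360, 1/2520, 1/20160, …
g: a_k = 0, 4, 0, -16/3, 0, 64/5, 0, -256/7, 0, …
L₀ := L_f ⊗_s L_g (sym. prod.), ord ≤ 2.
L = (1 - 8·x + 4·x^2) + (-2 + 8·x - 8·x^2)·Dx + (1 + 4·x^2)·Dx^2  (order 2).
h: a_k = 0, 8, 8, -20/3, -28/3, 103/5, 215/9, -12763/210, -43447/630, …
ICs: h(0) = 0, h′(0) = 8.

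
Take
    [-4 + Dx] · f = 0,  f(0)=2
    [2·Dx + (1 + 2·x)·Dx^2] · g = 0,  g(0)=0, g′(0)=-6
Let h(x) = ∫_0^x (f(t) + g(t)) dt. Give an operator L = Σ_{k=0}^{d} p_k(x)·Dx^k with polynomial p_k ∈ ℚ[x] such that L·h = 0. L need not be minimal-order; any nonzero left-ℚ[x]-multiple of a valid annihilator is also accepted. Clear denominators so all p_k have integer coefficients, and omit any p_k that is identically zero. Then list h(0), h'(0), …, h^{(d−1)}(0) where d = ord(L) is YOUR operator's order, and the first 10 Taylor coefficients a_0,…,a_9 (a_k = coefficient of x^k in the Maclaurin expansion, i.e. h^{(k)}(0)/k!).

f: a_k = 2, 8, 16, 64/3, 64/3, 256/15, 512/45, 2048/315, 1024/315, 4096/2835, …
g: a_k = 0, -6, 6, -8, 12, -96/5, 32, -384/7, 96, -512/3, …
h₀=f+g: left-lcm gives L₀, ord ≤ 3.
Integrate: L := L₀·Dx.
L = (-32 - 32·x)·Dx^2 + (-4 - 32·x - 32·x^2)·Dx^3 + (3 + 10·x + 8·x^2)·Dx^4  (order 4).
h: a_k = 0, 2, 1, 22/3, 10/3, 20/3, -16/45, 1952/315, -272/45, 31264/2835, …
ICs: h(0) = 0, h′(0) = 2, h′′(0) = 2, h′′′(0) = 44.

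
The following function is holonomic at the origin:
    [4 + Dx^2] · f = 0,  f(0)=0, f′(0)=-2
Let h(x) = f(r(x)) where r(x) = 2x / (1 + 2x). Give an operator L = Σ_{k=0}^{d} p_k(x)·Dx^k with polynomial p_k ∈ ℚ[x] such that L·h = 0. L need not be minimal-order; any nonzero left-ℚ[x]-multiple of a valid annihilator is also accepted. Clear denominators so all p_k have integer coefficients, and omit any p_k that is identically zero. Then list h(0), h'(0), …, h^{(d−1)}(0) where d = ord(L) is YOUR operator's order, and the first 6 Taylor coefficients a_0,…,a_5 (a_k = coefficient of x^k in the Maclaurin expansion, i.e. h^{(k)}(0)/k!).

L = 16 + (4 + 24·x + 48·x^2 + 32·x^3)·Dx + (1 + 8·x + 24·x^2 + 32·x^3 + 16·x^4)·Dx^2  (order 2).
h: a_k = 0, -4, 8, -16/3, -32, 2752/15, …
ICs: h(0) = 0, h′(0) = -4.

f: a_k = 0, -2, 0, 4/3, 0, -4/15, …
f∘r: x↦r, Dx↦Dx/r' in L_f ⇒ L₀.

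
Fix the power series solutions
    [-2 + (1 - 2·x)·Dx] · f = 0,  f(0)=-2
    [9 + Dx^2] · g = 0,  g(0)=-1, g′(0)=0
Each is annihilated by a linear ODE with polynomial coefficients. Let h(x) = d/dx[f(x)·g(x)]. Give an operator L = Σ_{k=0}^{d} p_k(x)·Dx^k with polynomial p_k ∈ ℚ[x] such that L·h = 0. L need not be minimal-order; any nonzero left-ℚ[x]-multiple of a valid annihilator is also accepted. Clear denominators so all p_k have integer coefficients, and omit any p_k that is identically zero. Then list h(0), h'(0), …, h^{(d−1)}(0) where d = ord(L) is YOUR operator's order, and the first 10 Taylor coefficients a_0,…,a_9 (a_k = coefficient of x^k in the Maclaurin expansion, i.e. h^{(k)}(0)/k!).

L = (1 - 36·x + 36·x^2) + (-4 + 8·x)·Dx + (1 - 4·x + 4·x^2)·Dx^2  (order 2).
h: a_k = 4, -2, -6, 11, 55/2, 1077/20, 2513/20, 16229/56, 146061/224, 3245071/2240, …
ICs: h(0) = 4, h′(0) = -2.

f: a_k = -2, -4, -8, -16, -32, -64, -128, -256, -512, -1024, …
g: a_k = -1, 0, 9/2, 0, -27/8, 0, 81/80, 0, -729/4480, 0, …
f·g: L₀ = L_f ⊗_s L_g, ord ≤ 1·2.
h=h₀': d/dx-closure on L₀ ⇒ L.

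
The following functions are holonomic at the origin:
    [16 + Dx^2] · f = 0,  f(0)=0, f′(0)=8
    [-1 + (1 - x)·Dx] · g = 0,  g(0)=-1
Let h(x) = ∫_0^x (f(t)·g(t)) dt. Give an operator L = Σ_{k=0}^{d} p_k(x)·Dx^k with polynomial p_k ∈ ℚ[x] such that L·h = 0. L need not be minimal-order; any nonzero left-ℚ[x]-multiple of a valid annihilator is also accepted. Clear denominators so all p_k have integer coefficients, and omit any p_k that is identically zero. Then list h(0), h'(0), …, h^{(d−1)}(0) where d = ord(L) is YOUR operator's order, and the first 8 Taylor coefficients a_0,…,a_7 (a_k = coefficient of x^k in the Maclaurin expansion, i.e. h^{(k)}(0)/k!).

f: a_k = 0, 8, 0, -64/3, 0, 256/15, 0, -2048/315, …
g: a_k = -1, -1, -1, -1, -1, -1, -1, -1, …
Sym-product of L_f,L_g gives L₀ (≤ ord 2).
∫: right-multiply L₀ by Dx.
L = (-16 + 16·x)·Dx + 2·Dx^2 + (-1 + x)·Dx^3  (order 3).
h: a_k = 0, 0, -4, -8/3, 10/3, 8/3, -28/45, -8/15, …
ICs: h(0) = 0, h′(0) = 0, h′′(0) = -8.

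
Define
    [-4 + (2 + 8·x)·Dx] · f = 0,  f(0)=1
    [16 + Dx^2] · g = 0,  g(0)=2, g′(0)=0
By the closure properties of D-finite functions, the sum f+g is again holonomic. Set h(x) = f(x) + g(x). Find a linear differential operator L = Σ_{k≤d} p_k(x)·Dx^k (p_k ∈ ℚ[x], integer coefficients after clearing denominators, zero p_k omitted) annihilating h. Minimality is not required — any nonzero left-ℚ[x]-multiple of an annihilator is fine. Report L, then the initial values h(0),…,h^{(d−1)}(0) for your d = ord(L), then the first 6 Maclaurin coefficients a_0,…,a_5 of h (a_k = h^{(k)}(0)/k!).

f: a_k = 1, 2, -2, 4, -10, 28, …
g: a_k = 2, 0, -16, 0, 64/3, 0, …
h₀=f+g: left-lcm gives L₀, ord ≤ 3.
L = (-224 - 1024·x - 2048·x^2) + (48 + 704·x + 3072·x^2 + 4096·x^3)·Dx + (-14 - 64·x - 128·x^2)·Dx^2 + (3 + 44·x + 192·x^2 + 256·x^3)·Dx^3  (order 3).
h: a_k = 3, 2, -18, 4, 34/3, 28, …
ICs: h(0) = 3, h′(0) = 2, h′′(0) = -36.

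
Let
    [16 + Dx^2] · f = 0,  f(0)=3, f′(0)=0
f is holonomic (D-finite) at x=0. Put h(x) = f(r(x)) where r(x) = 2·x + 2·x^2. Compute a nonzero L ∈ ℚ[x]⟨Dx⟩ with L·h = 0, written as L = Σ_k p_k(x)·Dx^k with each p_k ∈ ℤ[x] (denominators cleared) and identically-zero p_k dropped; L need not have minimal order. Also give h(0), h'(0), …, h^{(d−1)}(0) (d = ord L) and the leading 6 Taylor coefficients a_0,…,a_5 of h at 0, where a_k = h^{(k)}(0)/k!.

L = (64 + 384·x + 768·x^2 + 512·x^3) - 2·Dx + (1 + 2·x)·Dx^2  (order 2).
h: a_k = 3, 0, -96, -192, 416, 2048, …
ICs: h(0) = 3, h′(0) = 0.

f: a_k = 3, 0, -24, 0, 32, 0, …
Substitute x→r, Dx→(1/r')Dx; clear ⇒ L₀.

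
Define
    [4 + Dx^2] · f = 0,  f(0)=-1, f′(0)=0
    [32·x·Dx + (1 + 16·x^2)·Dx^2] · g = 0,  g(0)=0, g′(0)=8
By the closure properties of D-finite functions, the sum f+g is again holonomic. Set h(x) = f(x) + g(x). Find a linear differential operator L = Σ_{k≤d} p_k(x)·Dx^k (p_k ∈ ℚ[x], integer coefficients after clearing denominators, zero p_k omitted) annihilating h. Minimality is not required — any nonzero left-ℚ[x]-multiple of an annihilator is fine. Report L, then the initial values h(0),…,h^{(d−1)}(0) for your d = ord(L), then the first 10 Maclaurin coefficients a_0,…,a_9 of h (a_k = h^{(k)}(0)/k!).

f: a_k = -1, 0, 2, 0, -2/3, 0, 4/45, 0, -2/315, 0, …
g: a_k = 0, 8, 0, -128/3, 0, 2048/5, 0, -32768/7, 0, 524288/9, …
Weyl lclm of L_f,L_g ⇒ L₀ (ord ≤ 4).
L = (-6016·x + 102400·x^3 + 32768·x^5)·Dx + (-28 + 1216·x^2 + 27648·x^4 + 16384·x^6)·Dx^2 + (-1504·x + 25600·x^3 + 8192·x^5)·Dx^3 + (-7 + 304·x^2 + 6912·x^4 + 4096·x^6)·Dx^4  (order 4).
h: a_k = -1, 8, 2, -128/3, -2/3, 2048/5, 4/45, -32768/7, -2/315, 524288/9, …
ICs: h(0) = -1, h′(0) = 8, h′′(0) = 4, h′′′(0) = -256.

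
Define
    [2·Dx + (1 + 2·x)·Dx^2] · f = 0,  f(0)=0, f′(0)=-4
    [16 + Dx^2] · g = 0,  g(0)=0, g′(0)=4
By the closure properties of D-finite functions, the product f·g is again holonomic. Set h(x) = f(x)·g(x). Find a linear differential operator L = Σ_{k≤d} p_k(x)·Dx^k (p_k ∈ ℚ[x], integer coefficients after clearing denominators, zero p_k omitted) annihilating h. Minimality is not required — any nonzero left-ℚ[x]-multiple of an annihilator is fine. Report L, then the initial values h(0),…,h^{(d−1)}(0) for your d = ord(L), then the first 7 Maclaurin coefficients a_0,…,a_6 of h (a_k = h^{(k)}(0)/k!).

f: a_k = 0, -4, 4, -16/3, 8, -64/5, 64/3, …
g: a_k = 0, 4, 0, -32/3, 0, 128/15, 0, …
Product ⇒ symmetric product L₀, ord ≤ 4.
L = (2688 + 27648·x + 93184·x^2 + 131072·x^3 + 65536·x^4) + (896 + 5888·x + 12288·x^2 + 8192·x^3)·Dx + (408 + 3712·x + 11904·x^2 + 16384·x^3 + 8192·x^4)·Dx^2 + (56 + 368·x + 768·x^2 + 512·x^3)·Dx^3 + (15 + 124·x + 380·x^2 + 512·x^3 + 256·x^4)·Dx^4  (order 4).
h: a_k = 0, 0, -16, 16, 64/3, -32/3, -256/9, …
ICs: h(0) = 0, h′(0) = 0, h′′(0) = -32, h′′′(0) = 96.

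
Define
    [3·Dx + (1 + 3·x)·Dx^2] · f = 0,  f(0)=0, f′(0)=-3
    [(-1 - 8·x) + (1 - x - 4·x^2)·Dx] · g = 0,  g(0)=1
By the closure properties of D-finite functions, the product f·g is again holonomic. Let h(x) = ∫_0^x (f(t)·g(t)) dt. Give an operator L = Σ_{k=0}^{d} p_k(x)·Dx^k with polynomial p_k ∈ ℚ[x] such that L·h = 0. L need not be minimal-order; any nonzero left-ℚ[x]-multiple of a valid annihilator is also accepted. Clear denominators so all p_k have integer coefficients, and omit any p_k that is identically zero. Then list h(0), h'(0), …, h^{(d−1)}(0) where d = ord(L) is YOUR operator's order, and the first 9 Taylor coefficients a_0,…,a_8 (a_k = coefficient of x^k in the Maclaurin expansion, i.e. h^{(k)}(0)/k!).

f: a_k = 0, -3, 9/2, -9, 81/4, -243/5, 243/2, -2187/7, 6561/8, …
g: a_k = 1, 1, 5, 9, 29, 65, 181, 441, 1165, …
h₀=f·g: eliminate ⇒ L₀, order ≤ 2·1.
∫: right-multiply L₀ by Dx.
L = (11 + 48·x)·Dx + (-1 + 25·x + 60·x^2)·Dx^2 + (-1 - 2·x + 7·x^2 + 12·x^3)·Dx^3  (order 3).
h: a_k = 0, 0, -3/2, 1/2, -39/8, 27/20, -799/40, 573/140, -21369/224, …
ICs: h(0) = 0, h′(0) = 0, h′′(0) = -3.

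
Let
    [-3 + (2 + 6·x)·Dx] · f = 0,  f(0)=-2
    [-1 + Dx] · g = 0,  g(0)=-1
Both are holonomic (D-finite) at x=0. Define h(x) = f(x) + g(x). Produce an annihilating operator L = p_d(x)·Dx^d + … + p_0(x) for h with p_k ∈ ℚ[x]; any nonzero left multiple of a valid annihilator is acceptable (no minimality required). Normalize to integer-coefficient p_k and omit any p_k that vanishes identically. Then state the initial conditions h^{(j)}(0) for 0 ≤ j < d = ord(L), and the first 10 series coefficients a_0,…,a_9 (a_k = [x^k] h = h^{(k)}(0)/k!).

f: a_k = -2, -3, 9/4, -27/8, 405/64, -1701/128, 15309/512, -72171/1024, 2814669/16384, -14073345/32768, …
g: a_k = -1, -1, -1/2, -1/6, -1/24, -1/120, -1/720, -1/5040, -1/40320, -1/362880, …
h₀=f+g: left-lcm gives L₀, ord ≤ 2.
L = (15 + 18·x) + (-13 - 24·x - 36·x^2)·Dx + (-2 + 6·x + 36·x^2)·Dx^2  (order 2).
h: a_k = -3, -4, 7/4, -85/24, 1207/192, -25531/1920, 688873/23040, -22733929/322560, 886620607/5160960, -39897933331/92897280, …
ICs: h(0) = -3, h′(0) = -4.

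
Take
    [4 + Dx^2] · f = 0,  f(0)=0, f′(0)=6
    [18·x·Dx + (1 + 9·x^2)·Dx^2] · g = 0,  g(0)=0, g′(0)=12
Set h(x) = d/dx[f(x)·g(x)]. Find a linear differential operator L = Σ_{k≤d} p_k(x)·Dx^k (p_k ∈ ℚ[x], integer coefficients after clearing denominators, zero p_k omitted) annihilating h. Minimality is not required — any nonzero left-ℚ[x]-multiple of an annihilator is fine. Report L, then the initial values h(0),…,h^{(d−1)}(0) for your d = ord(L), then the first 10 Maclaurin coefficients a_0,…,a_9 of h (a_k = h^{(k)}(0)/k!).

f: a_k = 0, 6, 0, -4, 0, 4/5, 0, -8/105, 0, 4/945, …
g: a_k = 0, 12, 0, -36, 0, 972/5, 0, -8748/7, 0, 8748, …
Sym-product of L_f,L_g gives L₀ (≤ ord 4).
Differentiate: ansatz ord ≤ ord L₀ ⇒ L.
L = (52480 + 1115424·x^2 + 18751824·x^4 + 15209856·x^6 + 3464208·x^8 - 11337408·x^10 + 34012224·x^12) + (31032·x + 1320624·x^3 + 10701720·x^5 + 13646880·x^7 + 18895680·x^9 + 34012224·x^11)·Dx + (13640 + 300780·x^2 + 4978584·x^4 + 5269212·x^6 + 3621672·x^8 + 2834352·x^10 + 17006112·x^12)·Dx^2 + (7758·x + 330156·x^3 + 2675430·x^5 + 3411720·x^7 + 4723920·x^9 + 8503056·x^11)·Dx^3 + (130 + 5481·x^2 + 72657·x^4 + 366687·x^6 + 688905·x^8 + 1417176·x^10 + 2125764·x^12)·Dx^4  (order 4).
h: a_k = 0, 144, 0, -1056, 0, 7920, 0, -332224/5, 0, 181582288/315, …
ICs: h(0) = 0, h′(0) = 144, h′′(0) = 0, h′′′(0) = -6336.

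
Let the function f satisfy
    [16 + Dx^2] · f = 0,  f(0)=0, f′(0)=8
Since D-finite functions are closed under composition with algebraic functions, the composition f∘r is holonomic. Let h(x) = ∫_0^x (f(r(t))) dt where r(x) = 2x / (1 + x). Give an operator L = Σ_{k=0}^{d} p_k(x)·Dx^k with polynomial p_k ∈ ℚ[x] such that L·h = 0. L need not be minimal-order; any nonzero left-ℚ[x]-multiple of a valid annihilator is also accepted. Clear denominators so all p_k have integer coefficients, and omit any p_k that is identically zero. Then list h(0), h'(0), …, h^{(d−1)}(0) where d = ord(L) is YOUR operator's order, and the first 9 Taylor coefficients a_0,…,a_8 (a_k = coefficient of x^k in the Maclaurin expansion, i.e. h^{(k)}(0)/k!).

L = 64·Dx + (2 + 6·x + 6·x^2 + 2·x^3)·Dx^2 + (1 + 4·x + 6·x^2 + 4·x^3 + x^4)·Dx^3  (order 3).
h: a_k = 0, 0, 8, -16/3, -116/3, 496/5, -3464/45, -1040/7, 189622/315, …
ICs: h(0) = 0, h′(0) = 0, h′′(0) = 16.

f: a_k = 0, 8, 0, -64/3, 0, 256/15, 0, -2048/315, 0, …
Change of var in L_f (x↦r) gives L₀.
∫: right-multiply L₀ by Dx.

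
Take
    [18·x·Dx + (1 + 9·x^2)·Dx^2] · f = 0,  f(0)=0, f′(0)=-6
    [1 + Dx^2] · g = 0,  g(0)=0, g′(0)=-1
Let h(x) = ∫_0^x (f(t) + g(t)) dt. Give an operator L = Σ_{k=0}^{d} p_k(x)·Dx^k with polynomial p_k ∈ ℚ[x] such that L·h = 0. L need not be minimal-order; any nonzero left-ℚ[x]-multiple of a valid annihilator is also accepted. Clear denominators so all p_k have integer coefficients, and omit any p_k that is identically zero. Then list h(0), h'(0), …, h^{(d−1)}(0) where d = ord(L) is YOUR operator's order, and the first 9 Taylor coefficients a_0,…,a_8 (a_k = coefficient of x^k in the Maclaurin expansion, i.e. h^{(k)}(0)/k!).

L = (-1926·x + 17820·x^3 + 1458·x^5)·Dx^2 + (-17 + 351·x^2 + 4617·x^4 + 729·x^6)·Dx^3 + (-1926·x + 17820·x^3 + 1458·x^5)·Dx^4 + (-17 + 351·x^2 + 4617·x^4 + 729·x^6)·Dx^5  (order 5).
h: a_k = 0, 0, -7/2, 0, 109/24, 0, -2333/144, 0, 3149281/40320, …
ICs: h(0) = 0, h′(0) = 0, h′′(0) = -7, h′′′(0) = 0, h′′′′(0) = 109.

f: a_k = 0, -6, 0, 18, 0, -486/5, 0, 4374/7, 0, …
g: a_k = 0, -1, 0, 1/6, 0, -1/120, 0, 1/5040, 0, …
Sum ⇒ L₀ = lclm(L_f,L_g) in ℚ(x)⟨Dx⟩.
∫: right-multiply L₀ by Dx.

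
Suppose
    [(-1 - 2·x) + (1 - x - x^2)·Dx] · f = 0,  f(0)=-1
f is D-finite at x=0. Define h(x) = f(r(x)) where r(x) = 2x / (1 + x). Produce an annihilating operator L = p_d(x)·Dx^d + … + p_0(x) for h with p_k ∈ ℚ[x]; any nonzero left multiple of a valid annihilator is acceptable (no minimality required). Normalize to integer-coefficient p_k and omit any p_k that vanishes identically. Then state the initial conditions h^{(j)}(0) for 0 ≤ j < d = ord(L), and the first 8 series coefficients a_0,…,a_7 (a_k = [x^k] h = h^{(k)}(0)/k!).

f: a_k = -1, -1, -2, -3, -5, -8, -13, -21, …
Substitute x→r, Dx→(1/r')Dx; clear ⇒ L₀.
L = (2 + 10·x) + (-1 - x + 5·x^2 + 5·x^3)·Dx  (order 1).
h: a_k = -1, -2, -6, -10, -30, -50, -150, -250, …
ICs: h(0) = -1.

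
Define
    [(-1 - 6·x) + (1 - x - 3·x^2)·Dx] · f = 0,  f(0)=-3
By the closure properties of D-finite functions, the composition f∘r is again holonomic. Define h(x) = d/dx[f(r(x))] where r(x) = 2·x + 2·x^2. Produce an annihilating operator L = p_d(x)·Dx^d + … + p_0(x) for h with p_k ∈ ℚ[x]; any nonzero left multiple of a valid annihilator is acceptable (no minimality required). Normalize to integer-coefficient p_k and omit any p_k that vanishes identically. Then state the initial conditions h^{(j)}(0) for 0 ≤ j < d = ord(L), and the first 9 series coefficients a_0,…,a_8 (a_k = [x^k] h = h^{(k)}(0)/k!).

f: a_k = -3, -3, -12, -21, -57, -120, -291, -651, -1524, …
f∘r: x↦r, Dx↦Dx/r' in L_f ⇒ L₀.
Derive L from L₀ (diff closure).
L = (18 + 156·x + 804·x^2 + 2736·x^3 + 4968·x^4 + 4320·x^5 + 1440·x^6) + (-1 - 12·x + 6·x^2 + 268·x^3 + 900·x^4 + 1368·x^5 + 1008·x^6 + 288·x^7)·Dx  (order 1).
h: a_k = -6, -108, -792, -5856, -39960, -260784, -1659840, -10336896, -63386496, …
ICs: h(0) = -6.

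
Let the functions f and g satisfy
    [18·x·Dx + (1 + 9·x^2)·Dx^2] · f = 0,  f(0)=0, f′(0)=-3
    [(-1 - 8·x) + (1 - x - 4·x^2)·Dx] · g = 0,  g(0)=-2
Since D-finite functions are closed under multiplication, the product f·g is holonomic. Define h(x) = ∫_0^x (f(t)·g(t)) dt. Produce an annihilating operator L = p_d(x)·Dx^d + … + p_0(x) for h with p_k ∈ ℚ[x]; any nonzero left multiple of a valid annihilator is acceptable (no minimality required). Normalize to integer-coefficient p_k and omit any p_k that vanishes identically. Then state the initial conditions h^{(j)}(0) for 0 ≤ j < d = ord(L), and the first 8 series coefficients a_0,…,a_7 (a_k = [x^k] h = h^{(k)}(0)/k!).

f: a_k = 0, -3, 0, 9, 0, -243/5, 0, 2187/7, …
g: a_k = -2, -2, -10, -18, -58, -130, -362, -882, …
Sym-product of L_f,L_g gives L₀ (≤ ord 2).
h=∫h₀ ⇒ L = L₀·Dx.
L = (8 + 18·x + 216·x^2)·Dx + (2 - 2·x + 36·x^2 + 216·x^3)·Dx^2 + (-1 + x - 5·x^2 + 9·x^3 + 36·x^4)·Dx^3  (order 3).
h: a_k = 0, 0, 3, 2, 3, 36/5, 151/5, 1626/35, …
ICs: h(0) = 0, h′(0) = 0, h′′(0) = 6.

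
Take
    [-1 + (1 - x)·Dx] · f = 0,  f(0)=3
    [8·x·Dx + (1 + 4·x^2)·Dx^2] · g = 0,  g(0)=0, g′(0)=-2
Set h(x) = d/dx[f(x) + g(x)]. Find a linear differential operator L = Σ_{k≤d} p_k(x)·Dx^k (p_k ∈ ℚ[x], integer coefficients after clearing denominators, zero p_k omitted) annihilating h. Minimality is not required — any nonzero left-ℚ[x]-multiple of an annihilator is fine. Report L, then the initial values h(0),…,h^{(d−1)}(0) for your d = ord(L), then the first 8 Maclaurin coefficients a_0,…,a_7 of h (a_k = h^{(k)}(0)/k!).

L = (-8 + 32·x + 96·x^2) + (7 - 8·x - 20·x^2 + 96·x^3)·Dx + (-1 - 3·x - 12·x^3 + 16·x^4)·Dx^2  (order 2).
h: a_k = 1, 6, 17, 12, -17, 18, 149, 24, …
ICs: h(0) = 1, h′(0) = 6.

f: a_k = 3, 3, 3, 3, 3, 3, 3, 3, …
g: a_k = 0, -2, 0, 8/3, 0, -32/5, 0, 128/7, …
Sum ⇒ L₀ = lclm(L_f,L_g) in ℚ(x)⟨Dx⟩.
h₀' ⇒ L via d/dx closure of L₀.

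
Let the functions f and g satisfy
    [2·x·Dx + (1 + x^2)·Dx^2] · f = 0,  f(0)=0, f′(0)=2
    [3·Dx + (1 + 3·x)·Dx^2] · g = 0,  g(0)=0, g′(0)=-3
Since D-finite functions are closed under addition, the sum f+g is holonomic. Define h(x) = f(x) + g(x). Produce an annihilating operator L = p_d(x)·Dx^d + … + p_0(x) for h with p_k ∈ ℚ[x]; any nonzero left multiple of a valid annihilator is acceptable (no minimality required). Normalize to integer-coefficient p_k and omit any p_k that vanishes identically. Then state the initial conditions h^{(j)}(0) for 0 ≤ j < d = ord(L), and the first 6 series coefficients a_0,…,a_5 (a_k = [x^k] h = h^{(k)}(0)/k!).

L = (-6 - 54·x + 18·x^2 + 18·x^3)·Dx + (-20 - 12·x - 48·x^2 + 36·x^3 + 36·x^4)·Dx^2 + (-3 - 7·x + 6·x^2 + 2·x^3 + 9·x^4 + 9·x^5)·Dx^3  (order 3).
h: a_k = 0, -1, 9/2, -29/3, 81/4, -241/5, …
ICs: h(0) = 0, h′(0) = -1, h′′(0) = 9.

f: a_k = 0, 2, 0, -2/3, 0, 2/5, …
g: a_k = 0, -3, 9/2, -9, 81/4, -243/5, …
h₀=f+g: left-lcm gives L₀, ord ≤ 4.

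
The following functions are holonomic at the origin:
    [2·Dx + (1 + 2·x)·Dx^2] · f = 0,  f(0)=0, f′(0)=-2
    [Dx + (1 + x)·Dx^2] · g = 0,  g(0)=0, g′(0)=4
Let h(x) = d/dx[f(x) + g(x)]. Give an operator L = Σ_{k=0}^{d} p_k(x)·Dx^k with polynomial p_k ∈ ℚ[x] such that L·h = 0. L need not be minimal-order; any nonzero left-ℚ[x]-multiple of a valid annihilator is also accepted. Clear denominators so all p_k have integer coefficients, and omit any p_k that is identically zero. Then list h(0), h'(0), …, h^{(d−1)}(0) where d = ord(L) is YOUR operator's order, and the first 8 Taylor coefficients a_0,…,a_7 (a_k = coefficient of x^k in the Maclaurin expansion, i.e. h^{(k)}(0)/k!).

L = 4 + (6 + 8·x)·Dx + (1 + 3·x + 2·x^2)·Dx^2  (order 2).
h: a_k = 2, 0, -4, 12, -28, 60, -124, 252, …
ICs: h(0) = 2, h′(0) = 0.

f: a_k = 0, -2, 2, -8/3, 4, -32/5, 32/3, -128/7, …
g: a_k = 0, 4, -2, 4/3, -1, 4/5, -2/3, 4/7, …
Sum ⇒ L₀ = lclm(L_f,L_g) in ℚ(x)⟨Dx⟩.
h₀' ⇒ L via d/dx closure of L₀.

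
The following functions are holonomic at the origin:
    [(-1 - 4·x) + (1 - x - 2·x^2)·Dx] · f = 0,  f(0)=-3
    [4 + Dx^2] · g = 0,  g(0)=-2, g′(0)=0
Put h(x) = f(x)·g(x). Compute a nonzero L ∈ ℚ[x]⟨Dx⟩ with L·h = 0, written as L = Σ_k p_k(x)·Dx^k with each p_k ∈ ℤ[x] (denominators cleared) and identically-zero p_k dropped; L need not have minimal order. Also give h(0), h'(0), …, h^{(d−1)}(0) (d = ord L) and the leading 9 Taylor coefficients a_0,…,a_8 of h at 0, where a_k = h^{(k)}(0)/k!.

L = (4·x + 8·x^2) + (2 + 8·x)·Dx + (-1 + x + 2·x^2)·Dx^2  (order 2).
h: a_k = 6, 6, 6, 18, 34, 70, 2062/15, 4162/15, 58006/105, …
ICs: h(0) = 6, h′(0) = 6.

f: a_k = -3, -3, -9, -15, -33, -63, -129, -255, -513, …
g: a_k = -2, 0, 4, 0, -4/3, 0, 8/45, 0, -4/315, …
h₀=f·g: eliminate ⇒ L₀, order ≤ 1·2.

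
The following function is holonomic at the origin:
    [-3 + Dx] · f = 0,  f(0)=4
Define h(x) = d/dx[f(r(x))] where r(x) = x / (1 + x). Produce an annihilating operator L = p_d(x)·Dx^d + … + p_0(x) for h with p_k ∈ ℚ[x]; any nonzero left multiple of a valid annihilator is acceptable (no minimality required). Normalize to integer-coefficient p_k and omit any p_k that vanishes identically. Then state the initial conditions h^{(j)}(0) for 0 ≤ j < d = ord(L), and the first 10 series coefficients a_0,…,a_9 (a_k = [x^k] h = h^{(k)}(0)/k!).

L = (1 - 2·x) + (-1 - 2·x - x^2)·Dx  (order 1).
h: a_k = 12, 12, -18, 6, 21/2, -207/10, 411/20, -1623/140, -1917/1120, 16179/1120, …
ICs: h(0) = 12.

f: a_k = 4, 12, 18, 18, 27/2, 81/10, 81/20, 243/140, 729/1120, 243/1120, …
f∘r: x↦r, Dx↦Dx/r' in L_f ⇒ L₀.
Derive L from L₀ (diff closure).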